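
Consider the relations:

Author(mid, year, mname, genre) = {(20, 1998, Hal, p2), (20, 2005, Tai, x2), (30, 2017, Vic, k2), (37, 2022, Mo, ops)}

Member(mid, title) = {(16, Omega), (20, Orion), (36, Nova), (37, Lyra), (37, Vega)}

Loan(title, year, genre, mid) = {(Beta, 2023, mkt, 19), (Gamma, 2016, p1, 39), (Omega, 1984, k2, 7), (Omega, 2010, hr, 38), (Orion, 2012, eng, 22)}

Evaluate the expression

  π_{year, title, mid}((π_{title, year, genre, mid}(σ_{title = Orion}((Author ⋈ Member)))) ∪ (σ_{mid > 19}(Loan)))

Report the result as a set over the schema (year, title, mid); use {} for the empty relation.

{(1998, Orion, 20), (2005, Orion, 20), (2010, Omega, 38), (2012, Orion, 22), (2016, Gamma, 39)}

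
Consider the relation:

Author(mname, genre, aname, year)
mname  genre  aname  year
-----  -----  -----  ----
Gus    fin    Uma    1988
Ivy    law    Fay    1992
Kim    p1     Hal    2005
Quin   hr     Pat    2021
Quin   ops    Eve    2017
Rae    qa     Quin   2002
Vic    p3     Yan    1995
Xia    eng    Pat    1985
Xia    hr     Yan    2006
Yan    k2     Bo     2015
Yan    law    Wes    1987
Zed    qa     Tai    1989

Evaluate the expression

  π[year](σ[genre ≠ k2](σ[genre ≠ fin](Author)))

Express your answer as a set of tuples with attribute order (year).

Selection genre ≠ fin: {(Ivy, law, Fay, 1992), (Kim, p1, Hal, 2005), (Quin, hr, Pat, 2021), (Quin, ops, Eve, 2017), (Rae, qa, Quin, 2002), (Vic, p3, Yan, 1995), (Xia, eng, Pat, 1985), (Xia, hr, Yan, 2006), (Yan, k2, Bo, 2015), (Yan, law, Wes, 1987), (Zed, qa, Tai, 1989)}
Selection genre ≠ k2: {(Ivy, law, Fay, 1992), (Kim, p1, Hal, 2005), (Quin, hr, Pat, 2021), (Quin, ops, Eve, 2017), (Rae, qa, Quin, 2002), (Vic, p3, Yan, 1995), (Xia, eng, Pat, 1985), (Xia, hr, Yan, 2006), (Yan, law, Wes, 1987), (Zed, qa, Tai, 1989)}
π[year]: project onto (year) → {1985, 1987, 1989, 1992, 1995, 2002, 2005, 2006, 2017, 2021}

{1985, 1987, 1989, 1992, 1995, 2002, 2005, 2006, 2017, 2021}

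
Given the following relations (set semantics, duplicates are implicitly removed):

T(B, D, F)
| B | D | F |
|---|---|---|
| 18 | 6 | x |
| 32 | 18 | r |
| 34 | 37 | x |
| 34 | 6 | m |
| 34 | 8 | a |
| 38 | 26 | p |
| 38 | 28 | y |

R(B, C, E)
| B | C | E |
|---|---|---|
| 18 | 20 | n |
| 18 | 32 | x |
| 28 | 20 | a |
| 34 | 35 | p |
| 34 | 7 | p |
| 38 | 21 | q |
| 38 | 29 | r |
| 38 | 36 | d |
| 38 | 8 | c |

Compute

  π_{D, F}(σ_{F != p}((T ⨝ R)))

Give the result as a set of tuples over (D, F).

{(28, y), (37, x), (6, m), (6, x), (8, a)}

T ⋈ R (natural join on B): {(18, 6, x, 20, n), (18, 6, x, 32, x), (34, 37, x, 35, p), (34, 37, x, 7, p), (34, 6, m, 35, p), (34, 6, m, 7, p), (34, 8, a, 35, p), (34, 8, a, 7, p), (38, 26, p, 21, q), (38, 26, p, 29, r), (38, 26, p, 36, d), (38, 26, p, 8, c), (38, 28, y, 21, q), (38, 28, y, 29, r), (38, 28, y, 36, d), (38, 28, y, 8, c)}
Filtering on F != p leaves {(18, 6, x, 20, n), (18, 6, x, 32, x), (34, 37, x, 35, p), (34, 37, x, 7, p), (34, 6, m, 35, p), (34, 6, m, 7, p), (34, 8, a, 35, p), (34, 8, a, 7, p), (38, 28, y, 21, q), (38, 28, y, 29, r), (38, 28, y, 36, d), (38, 28, y, 8, c)}.
π_{D, F} gives {(28, y), (37, x), (6, m), (6, x), (8, a)} (7 duplicate(s) eliminated).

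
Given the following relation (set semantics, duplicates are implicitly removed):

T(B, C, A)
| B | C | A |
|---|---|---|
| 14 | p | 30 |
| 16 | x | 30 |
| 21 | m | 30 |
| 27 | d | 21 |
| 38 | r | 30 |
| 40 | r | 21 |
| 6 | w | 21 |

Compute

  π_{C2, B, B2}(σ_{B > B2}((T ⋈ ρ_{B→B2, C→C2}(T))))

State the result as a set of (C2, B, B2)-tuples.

ρ[B→B2, C→C2]: schema becomes (B2, C2, A); tuples unchanged.
Joining T and ρ_{B→B2, C→C2}(T) on A yields {(14, p, 30, 14, p), (14, p, 30, 16, x), (14, p, 30, 21, m), (14, p, 30, 38, r), (16, x, 30, 14, p), (16, x, 30, 16, x), (16, x, 30, 21, m), (16, x, 30, 38, r), (21, m, 30, 14, p), (21, m, 30, 16, x), (21, m, 30, 21, m), (21, m, 30, 38, r), (27, d, 21, 27, d), (27, d, 21, 40, r), (27, d, 21, 6, w), (38, r, 30, 14, p), (38, r, 30, 16, x), (38, r, 30, 21, m), (38, r, 30, 38, r), (40, r, 21, 27, d), (40, r, 21, 40, r), (40, r, 21, 6, w), (6, w, 21, 27, d), (6, w, 21, 40, r), (6, w, 21, 6, w)}.
Selection B > B2: {(16, x, 30, 14, p), (21, m, 30, 14, p), (21, m, 30, 16, x), (27, d, 21, 6, w), (38, r, 30, 14, p), (38, r, 30, 16, x), (38, r, 30, 21, m), (40, r, 21, 27, d), (40, r, 21, 6, w)}
Keep only column(s) C2, B, B2: {(d, 40, 27), (m, 38, 21), (p, 16, 14), (p, 21, 14), (p, 38, 14), (w, 27, 6), (w, 40, 6), (x, 21, 16), (x, 38, 16)}

{(d, 40, 27), (m, 38, 21), (p, 16, 14), (p, 21, 14), (p, 38, 14), (w, 27, 6), (w, 40, 6), (x, 21, 16), (x, 38, 16)}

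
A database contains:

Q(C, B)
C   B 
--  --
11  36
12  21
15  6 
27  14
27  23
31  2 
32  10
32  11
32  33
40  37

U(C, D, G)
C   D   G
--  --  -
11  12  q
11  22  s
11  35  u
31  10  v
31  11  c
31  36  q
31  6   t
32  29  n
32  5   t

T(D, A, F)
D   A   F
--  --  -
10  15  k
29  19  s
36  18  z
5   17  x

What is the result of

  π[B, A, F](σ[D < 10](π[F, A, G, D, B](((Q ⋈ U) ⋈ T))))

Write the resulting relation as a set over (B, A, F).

{(10, 17, x), (11, 17, x), (33, 17, x)}

Natural join on C: {(11, 36, 12, q), (11, 36, 22, s), (11, 36, 35, u), (31, 2, 10, v), (31, 2, 11, c), (31, 2, 36, q), (31, 2, 6, t), (32, 10, 29, n), (32, 10, 5, t), (32, 11, 29, n), (32, 11, 5, t), (32, 33, 29, n), (32, 33, 5, t)}
Natural join on D: {(31, 2, 10, v, 15, k), (31, 2, 36, q, 18, z), (32, 10, 29, n, 19, s), (32, 10, 5, t, 17, x), (32, 11, 29, n, 19, s), (32, 11, 5, t, 17, x), (32, 33, 29, n, 19, s), (32, 33, 5, t, 17, x)}
π_{F, A, G, D, B} gives {(k, 15, v, 10, 2), (s, 19, n, 29, 10), (s, 19, n, 29, 11), (s, 19, n, 29, 33), (x, 17, t, 5, 10), (x, 17, t, 5, 11), (x, 17, t, 5, 33), (z, 18, q, 36, 2)}.
Apply σ_{D < 10}; surviving tuples: {(x, 17, t, 5, 10), (x, 17, t, 5, 11), (x, 17, t, 5, 33)}
π_{B, A, F} gives {(10, 17, x), (11, 17, x), (33, 17, x)}.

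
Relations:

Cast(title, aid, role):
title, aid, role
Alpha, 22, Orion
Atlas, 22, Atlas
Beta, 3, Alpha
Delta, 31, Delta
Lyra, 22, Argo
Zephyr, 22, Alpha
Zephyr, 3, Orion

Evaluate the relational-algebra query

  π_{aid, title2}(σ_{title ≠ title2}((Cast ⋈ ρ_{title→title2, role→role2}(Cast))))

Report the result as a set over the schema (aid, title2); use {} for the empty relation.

{(22, Alpha), (22, Atlas), (22, Lyra), (22, Zephyr), (3, Beta), (3, Zephyr)}

ρ[title→title2, role→role2]: schema becomes (title2, aid, role2); tuples unchanged.
Cast ⋈ ρ_{title→title2, role→role2}(Cast) (natural join on aid): {(Alpha, 22, Orion, Alpha, Orion), (Alpha, 22, Orion, Atlas, Atlas), (Alpha, 22, Orion, Lyra, Argo), (Alpha, 22, Orion, Zephyr, Alpha), (Atlas, 22, Atlas, Alpha, Orion), (Atlas, 22, Atlas, Atlas, Atlas), (Atlas, 22, Atlas, Lyra, Argo), (Atlas, 22, Atlas, Zephyr, Alpha), (Beta, 3, Alpha, Beta, Alpha), (Beta, 3, Alpha, Zephyr, Orion), (Delta, 31, Delta, Delta, Delta), (Lyra, 22, Argo, Alpha, Orion), (Lyra, 22, Argo, Atlas, Atlas), (Lyra, 22, Argo, Lyra, Argo), (Lyra, 22, Argo, Zephyr, Alpha), (Zephyr, 22, Alpha, Alpha, Orion), (Zephyr, 22, Alpha, Atlas, Atlas), (Zephyr, 22, Alpha, Lyra, Argo), (Zephyr, 22, Alpha, Zephyr, Alpha), (Zephyr, 3, Orion, Beta, Alpha), (Zephyr, 3, Orion, Zephyr, Orion)}
Filtering on title ≠ title2 leaves {(Alpha, 22, Orion, Atlas, Atlas), (Alpha, 22, Orion, Lyra, Argo), (Alpha, 22, Orion, Zephyr, Alpha), (Atlas, 22, Atlas, Alpha, Orion), (Atlas, 22, Atlas, Lyra, Argo), (Atlas, 22, Atlas, Zephyr, Alpha), (Beta, 3, Alpha, Zephyr, Orion), (Lyra, 22, Argo, Alpha, Orion), (Lyra, 22, Argo, Atlas, Atlas), (Lyra, 22, Argo, Zephyr, Alpha), (Zephyr, 22, Alpha, Alpha, Orion), (Zephyr, 22, Alpha, Atlas, Atlas), (Zephyr, 22, Alpha, Lyra, Argo), (Zephyr, 3, Orion, Beta, Alpha)}.
π_{aid, title2} gives {(22, Alpha), (22, Atlas), (22, Lyra), (22, Zephyr), (3, Beta), (3, Zephyr)} (8 duplicate(s) eliminated).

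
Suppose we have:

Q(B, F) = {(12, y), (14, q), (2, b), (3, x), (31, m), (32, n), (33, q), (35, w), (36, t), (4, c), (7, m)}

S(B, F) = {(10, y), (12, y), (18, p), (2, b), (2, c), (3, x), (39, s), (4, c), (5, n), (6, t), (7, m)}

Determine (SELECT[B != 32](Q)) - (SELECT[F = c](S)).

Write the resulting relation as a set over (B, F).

Filtering on B != 32 leaves {(12, y), (14, q), (2, b), (3, x), (31, m), (33, q), (35, w), (36, t), (4, c), (7, m)}.
Filtering on F = c leaves {(2, c), (4, c)}.
Taking the difference: {(12, y), (14, q), (2, b), (3, x), (31, m), (33, q), (35, w), (36, t), (7, m)}

{(12, y), (14, q), (2, b), (3, x), (31, m), (33, q), (35, w), (36, t), (7, m)}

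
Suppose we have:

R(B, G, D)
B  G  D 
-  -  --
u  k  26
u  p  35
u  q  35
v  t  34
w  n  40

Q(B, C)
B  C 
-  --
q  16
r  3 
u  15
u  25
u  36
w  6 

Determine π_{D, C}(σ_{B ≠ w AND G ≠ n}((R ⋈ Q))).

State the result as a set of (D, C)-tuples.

R ⋈ Q (natural join on B): {(u, k, 26, 15), (u, k, 26, 25), (u, k, 26, 36), (u, p, 35, 15), (u, p, 35, 25), (u, p, 35, 36), (u, q, 35, 15), (u, q, 35, 25), (u, q, 35, 36), (w, n, 40, 6)}
σ[B ≠ w AND G ≠ n]: keep tuples satisfying B ≠ w AND G ≠ n → {(u, k, 26, 15), (u, k, 26, 25), (u, k, 26, 36), (u, p, 35, 15), (u, p, 35, 25), (u, p, 35, 36), (u, q, 35, 15), (u, q, 35, 25), (u, q, 35, 36)}
Projecting to D, C (3 duplicate(s) eliminated): {(26, 15), (26, 25), (26, 36), (35, 15), (35, 25), (35, 36)}

{(26, 15), (26, 25), (26, 36), (35, 15), (35, 25), (35, 36)}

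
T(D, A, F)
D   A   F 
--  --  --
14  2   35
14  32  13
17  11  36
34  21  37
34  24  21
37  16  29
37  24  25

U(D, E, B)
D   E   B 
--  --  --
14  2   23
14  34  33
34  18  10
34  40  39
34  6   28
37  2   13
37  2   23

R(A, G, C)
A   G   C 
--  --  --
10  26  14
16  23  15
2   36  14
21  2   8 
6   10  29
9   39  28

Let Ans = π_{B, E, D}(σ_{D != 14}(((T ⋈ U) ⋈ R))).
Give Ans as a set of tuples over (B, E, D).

{(10, 18, 34), (13, 2, 37), (23, 2, 37), (28, 6, 34), (39, 40, 34)}

T ⋈ U (natural join on D): {(14, 2, 35, 2, 23), (14, 2, 35, 34, 33), (14, 32, 13, 2, 23), (14, 32, 13, 34, 33), (34, 21, 37, 18, 10), (34, 21, 37, 40, 39), (34, 21, 37, 6, 28), (34, 24, 21, 18, 10), (34, 24, 21, 40, 39), (34, 24, 21, 6, 28), (37, 16, 29, 2, 13), (37, 16, 29, 2, 23), (37, 24, 25, 2, 13), (37, 24, 25, 2, 23)}
(T ⋈ U) ⋈ R (natural join on A): {(14, 2, 35, 2, 23, 36, 14), (14, 2, 35, 34, 33, 36, 14), (34, 21, 37, 18, 10, 2, 8), (34, 21, 37, 40, 39, 2, 8), (34, 21, 37, 6, 28, 2, 8), (37, 16, 29, 2, 13, 23, 15), (37, 16, 29, 2, 23, 23, 15)}
Selection D != 14: {(34, 21, 37, 18, 10, 2, 8), (34, 21, 37, 40, 39, 2, 8), (34, 21, 37, 6, 28, 2, 8), (37, 16, 29, 2, 13, 23, 15), (37, 16, 29, 2, 23, 23, 15)}
Keep only column(s) B, E, D: {(10, 18, 34), (13, 2, 37), (23, 2, 37), (28, 6, 34), (39, 40, 34)}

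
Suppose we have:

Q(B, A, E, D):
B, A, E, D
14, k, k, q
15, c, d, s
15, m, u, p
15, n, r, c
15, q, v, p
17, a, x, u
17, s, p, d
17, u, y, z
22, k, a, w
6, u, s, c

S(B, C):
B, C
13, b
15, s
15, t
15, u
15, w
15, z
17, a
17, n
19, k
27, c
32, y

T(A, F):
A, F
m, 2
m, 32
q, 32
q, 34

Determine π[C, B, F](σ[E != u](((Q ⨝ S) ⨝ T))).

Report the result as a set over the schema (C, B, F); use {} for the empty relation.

{(s, 15, 32), (s, 15, 34), (t, 15, 32), (t, 15, 34), (u, 15, 32), (u, 15, 34), (w, 15, 32), (w, 15, 34), (z, 15, 32), (z, 15, 34)}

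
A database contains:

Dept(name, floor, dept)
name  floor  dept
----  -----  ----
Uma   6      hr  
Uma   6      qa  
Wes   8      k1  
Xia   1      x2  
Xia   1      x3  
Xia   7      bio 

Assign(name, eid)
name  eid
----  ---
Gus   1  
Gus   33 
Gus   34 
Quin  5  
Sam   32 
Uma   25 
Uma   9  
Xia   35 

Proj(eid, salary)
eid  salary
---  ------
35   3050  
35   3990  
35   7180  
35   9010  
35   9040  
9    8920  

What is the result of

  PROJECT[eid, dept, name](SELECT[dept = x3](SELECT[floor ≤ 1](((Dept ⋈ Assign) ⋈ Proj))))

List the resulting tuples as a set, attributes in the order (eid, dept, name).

Natural join on name: {(Uma, 6, hr, 25), (Uma, 6, hr, 9), (Uma, 6, qa, 25), (Uma, 6, qa, 9), (Xia, 1, x2, 35), (Xia, 1, x3, 35), (Xia, 7, bio, 35)}
Natural join on eid: {(Uma, 6, hr, 9, 8920), (Uma, 6, qa, 9, 8920), (Xia, 1, x2, 35, 3050), (Xia, 1, x2, 35, 3990), (Xia, 1, x2, 35, 7180), (Xia, 1, x2, 35, 9010), (Xia, 1, x2, 35, 9040), (Xia, 1, x3, 35, 3050), (Xia, 1, x3, 35, 3990), (Xia, 1, x3, 35, 7180), (Xia, 1, x3, 35, 9010), (Xia, 1, x3, 35, 9040), (Xia, 7, bio, 35, 3050), (Xia, 7, bio, 35, 3990), (Xia, 7, bio, 35, 7180), (Xia, 7, bio, 35, 9010), (Xia, 7, bio, 35, 9040)}
Selection floor ≤ 1: {(Xia, 1, x2, 35, 3050), (Xia, 1, x2, 35, 3990), (Xia, 1, x2, 35, 7180), (Xia, 1, x2, 35, 9010), (Xia, 1, x2, 35, 9040), (Xia, 1, x3, 35, 3050), (Xia, 1, x3, 35, 3990), (Xia, 1, x3, 35, 7180), (Xia, 1, x3, 35, 9010), (Xia, 1, x3, 35, 9040)}
Selection dept = x3: {(Xia, 1, x3, 35, 3050), (Xia, 1, x3, 35, 3990), (Xia, 1, x3, 35, 7180), (Xia, 1, x3, 35, 9010), (Xia, 1, x3, 35, 9040)}
Keep only column(s) eid, dept, name (4 duplicate(s) eliminated): {(35, x3, Xia)}

{(35, x3, Xia)}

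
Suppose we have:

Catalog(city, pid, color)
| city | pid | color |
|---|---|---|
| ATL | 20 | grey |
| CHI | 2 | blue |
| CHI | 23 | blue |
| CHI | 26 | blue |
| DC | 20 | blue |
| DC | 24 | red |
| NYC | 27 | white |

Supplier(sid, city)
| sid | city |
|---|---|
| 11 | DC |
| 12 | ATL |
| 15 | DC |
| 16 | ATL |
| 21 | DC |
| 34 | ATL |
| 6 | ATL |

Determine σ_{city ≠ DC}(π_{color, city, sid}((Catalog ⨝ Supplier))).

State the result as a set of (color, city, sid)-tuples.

{(grey, ATL, 12), (grey, ATL, 16), (grey, ATL, 34), (grey, ATL, 6)}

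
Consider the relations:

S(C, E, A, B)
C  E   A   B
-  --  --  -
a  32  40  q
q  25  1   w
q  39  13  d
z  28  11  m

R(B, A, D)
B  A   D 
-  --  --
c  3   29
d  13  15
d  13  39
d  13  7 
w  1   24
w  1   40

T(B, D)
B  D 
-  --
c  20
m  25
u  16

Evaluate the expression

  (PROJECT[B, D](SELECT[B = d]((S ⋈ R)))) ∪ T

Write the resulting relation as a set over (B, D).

{(c, 20), (d, 15), (d, 39), (d, 7), (m, 25), (u, 16)}

Natural join on A, B: {(q, 25, 1, w, 24), (q, 25, 1, w, 40), (q, 39, 13, d, 15), (q, 39, 13, d, 39), (q, 39, 13, d, 7)}
σ[B = d]: keep tuples satisfying B = d → {(q, 39, 13, d, 15), (q, 39, 13, d, 39), (q, 39, 13, d, 7)}
Keep only column(s) B, D: {(d, 15), (d, 39), (d, 7)}
Union: {(d, 15), (d, 39), (d, 7)} with {(c, 20), (m, 25), (u, 16)} → {(c, 20), (d, 15), (d, 39), (d, 7), (m, 25), (u, 16)}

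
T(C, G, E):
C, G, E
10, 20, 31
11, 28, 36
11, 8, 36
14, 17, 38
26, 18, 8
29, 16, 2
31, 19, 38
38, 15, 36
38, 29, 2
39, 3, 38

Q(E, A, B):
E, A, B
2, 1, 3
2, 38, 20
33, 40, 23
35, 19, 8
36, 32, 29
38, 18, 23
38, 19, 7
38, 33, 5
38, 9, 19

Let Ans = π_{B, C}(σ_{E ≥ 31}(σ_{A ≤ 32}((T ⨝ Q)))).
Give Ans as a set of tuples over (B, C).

{(19, 14), (19, 31), (19, 39), (23, 14), (23, 31), (23, 39), (29, 11), (29, 38), (7, 14), (7, 31), (7, 39)}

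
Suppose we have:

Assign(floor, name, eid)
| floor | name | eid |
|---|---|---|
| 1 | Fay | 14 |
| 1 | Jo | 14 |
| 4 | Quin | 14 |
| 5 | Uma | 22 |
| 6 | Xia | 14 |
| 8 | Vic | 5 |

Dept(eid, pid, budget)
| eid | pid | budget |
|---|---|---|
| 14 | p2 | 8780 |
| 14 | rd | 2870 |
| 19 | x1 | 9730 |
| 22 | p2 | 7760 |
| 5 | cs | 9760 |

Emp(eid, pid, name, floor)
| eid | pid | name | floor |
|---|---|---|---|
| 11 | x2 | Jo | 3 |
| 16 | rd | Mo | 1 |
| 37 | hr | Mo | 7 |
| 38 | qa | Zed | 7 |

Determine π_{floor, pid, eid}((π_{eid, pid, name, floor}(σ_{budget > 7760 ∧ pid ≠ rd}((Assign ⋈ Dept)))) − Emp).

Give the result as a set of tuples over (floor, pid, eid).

{(1, p2, 14), (4, p2, 14), (6, p2, 14), (8, cs, 5)}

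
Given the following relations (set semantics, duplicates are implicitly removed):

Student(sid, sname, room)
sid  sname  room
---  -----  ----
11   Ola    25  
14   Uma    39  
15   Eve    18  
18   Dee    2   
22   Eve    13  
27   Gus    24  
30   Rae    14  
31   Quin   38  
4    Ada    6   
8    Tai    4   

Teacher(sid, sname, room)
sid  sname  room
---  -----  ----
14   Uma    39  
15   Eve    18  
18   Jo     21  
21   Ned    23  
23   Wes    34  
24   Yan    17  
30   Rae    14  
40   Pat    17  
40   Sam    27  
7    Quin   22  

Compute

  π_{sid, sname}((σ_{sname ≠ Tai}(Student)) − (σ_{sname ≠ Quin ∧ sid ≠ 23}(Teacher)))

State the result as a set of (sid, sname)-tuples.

{(11, Ola), (18, Dee), (22, Eve), (27, Gus), (31, Quin), (4, Ada)}

Filtering on sname ≠ Tai leaves {(11, Ola, 25), (14, Uma, 39), (15, Eve, 18), (18, Dee, 2), (22, Eve, 13), (27, Gus, 24), (30, Rae, 14), (31, Quin, 38), (4, Ada, 6)}.
Filtering on sname ≠ Quin ∧ sid ≠ 23 leaves {(14, Uma, 39), (15, Eve, 18), (18, Jo, 21), (21, Ned, 23), (24, Yan, 17), (30, Rae, 14), (40, Pat, 17), (40, Sam, 27)}.
Taking the difference: {(11, Ola, 25), (18, Dee, 2), (22, Eve, 13), (27, Gus, 24), (31, Quin, 38), (4, Ada, 6)}
π[sid, sname]: project onto (sid, sname) → {(11, Ola), (18, Dee), (22, Eve), (27, Gus), (31, Quin), (4, Ada)}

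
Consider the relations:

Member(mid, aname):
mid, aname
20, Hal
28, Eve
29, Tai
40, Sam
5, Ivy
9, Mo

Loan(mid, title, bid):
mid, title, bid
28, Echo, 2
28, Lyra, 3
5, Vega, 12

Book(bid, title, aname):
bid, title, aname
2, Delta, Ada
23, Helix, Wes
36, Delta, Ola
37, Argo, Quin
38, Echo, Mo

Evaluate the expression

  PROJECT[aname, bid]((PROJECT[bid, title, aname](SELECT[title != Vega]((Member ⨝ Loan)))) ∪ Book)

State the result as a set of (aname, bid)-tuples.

Natural join on mid: {(28, Eve, Echo, 2), (28, Eve, Lyra, 3), (5, Ivy, Vega, 12)}
σ[title != Vega]: keep tuples satisfying title != Vega → {(28, Eve, Echo, 2), (28, Eve, Lyra, 3)}
π[bid, title, aname]: project onto (bid, title, aname) → {(2, Echo, Eve), (3, Lyra, Eve)}
Union: {(2, Echo, Eve), (3, Lyra, Eve)} with {(2, Delta, Ada), (23, Helix, Wes), (36, Delta, Ola), (37, Argo, Quin), (38, Echo, Mo)} → {(2, Delta, Ada), (2, Echo, Eve), (23, Helix, Wes), (3, Lyra, Eve), (36, Delta, Ola), (37, Argo, Quin), (38, Echo, Mo)}
π[aname, bid]: project onto (aname, bid) → {(Ada, 2), (Eve, 2), (Eve, 3), (Mo, 38), (Ola, 36), (Quin, 37), (Wes, 23)}

{(Ada, 2), (Eve, 2), (Eve, 3), (Mo, 38), (Ola, 36), (Quin, 37), (Wes, 23)}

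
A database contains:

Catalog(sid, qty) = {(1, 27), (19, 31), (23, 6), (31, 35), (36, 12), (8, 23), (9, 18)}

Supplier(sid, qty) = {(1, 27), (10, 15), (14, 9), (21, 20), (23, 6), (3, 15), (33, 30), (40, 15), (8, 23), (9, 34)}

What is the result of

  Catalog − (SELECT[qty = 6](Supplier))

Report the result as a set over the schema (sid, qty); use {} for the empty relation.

Apply σ_{qty = 6}; surviving tuples: {(23, 6)}
Set difference of the two operands is {(1, 27), (19, 31), (31, 35), (36, 12), (8, 23), (9, 18)}.

{(1, 27), (19, 31), (31, 35), (36, 12), (8, 23), (9, 18)}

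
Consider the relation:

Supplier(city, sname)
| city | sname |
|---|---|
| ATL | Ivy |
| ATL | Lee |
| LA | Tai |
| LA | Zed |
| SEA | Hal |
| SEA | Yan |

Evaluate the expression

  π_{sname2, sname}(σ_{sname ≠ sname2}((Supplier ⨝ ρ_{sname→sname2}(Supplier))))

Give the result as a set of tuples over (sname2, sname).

ρ[sname→sname2]: schema becomes (city, sname2); tuples unchanged.
Supplier ⋈ ρ_{sname→sname2}(Supplier) (natural join on city): {(ATL, Ivy, Ivy), (ATL, Ivy, Lee), (ATL, Lee, Ivy), (ATL, Lee, Lee), (LA, Tai, Tai), (LA, Tai, Zed), (LA, Zed, Tai), (LA, Zed, Zed), (SEA, Hal, Hal), (SEA, Hal, Yan), (SEA, Yan, Hal), (SEA, Yan, Yan)}
Selection sname ≠ sname2: {(ATL, Ivy, Lee), (ATL, Lee, Ivy), (LA, Tai, Zed), (LA, Zed, Tai), (SEA, Hal, Yan), (SEA, Yan, Hal)}
π[sname2, sname]: project onto (sname2, sname) → {(Hal, Yan), (Ivy, Lee), (Lee, Ivy), (Tai, Zed), (Yan, Hal), (Zed, Tai)}

{(Hal, Yan), (Ivy, Lee), (Lee, Ivy), (Tai, Zed), (Yan, Hal), (Zed, Tai)}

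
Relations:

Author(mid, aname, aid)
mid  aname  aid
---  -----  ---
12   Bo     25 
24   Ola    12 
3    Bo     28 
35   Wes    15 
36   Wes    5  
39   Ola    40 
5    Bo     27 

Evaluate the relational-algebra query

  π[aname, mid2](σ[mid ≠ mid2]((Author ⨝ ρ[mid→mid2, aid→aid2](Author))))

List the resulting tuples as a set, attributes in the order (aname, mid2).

{(Bo, 12), (Bo, 3), (Bo, 5), (Ola, 24), (Ola, 39), (Wes, 35), (Wes, 36)}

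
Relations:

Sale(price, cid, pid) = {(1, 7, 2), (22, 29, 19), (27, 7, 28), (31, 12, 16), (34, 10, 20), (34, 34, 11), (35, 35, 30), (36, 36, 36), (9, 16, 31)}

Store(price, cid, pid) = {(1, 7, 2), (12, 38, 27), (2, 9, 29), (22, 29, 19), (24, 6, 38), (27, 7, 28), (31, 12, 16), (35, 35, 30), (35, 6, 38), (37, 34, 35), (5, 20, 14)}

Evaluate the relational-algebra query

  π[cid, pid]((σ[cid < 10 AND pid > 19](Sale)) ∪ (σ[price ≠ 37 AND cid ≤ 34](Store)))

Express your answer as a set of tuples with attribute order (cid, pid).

σ[cid < 10 AND pid > 19]: keep tuples satisfying cid < 10 AND pid > 19 → {(27, 7, 28)}
σ[price ≠ 37 AND cid ≤ 34]: keep tuples satisfying price ≠ 37 AND cid ≤ 34 → {(1, 7, 2), (2, 9, 29), (22, 29, 19), (24, 6, 38), (27, 7, 28), (31, 12, 16), (35, 6, 38), (5, 20, 14)}
Taking the union: {(1, 7, 2), (2, 9, 29), (22, 29, 19), (24, 6, 38), (27, 7, 28), (31, 12, 16), (35, 6, 38), (5, 20, 14)}
π_{cid, pid} gives {(12, 16), (20, 14), (29, 19), (6, 38), (7, 2), (7, 28), (9, 29)} (1 duplicate(s) eliminated).

{(12, 16), (20, 14), (29, 19), (6, 38), (7, 2), (7, 28), (9, 29)}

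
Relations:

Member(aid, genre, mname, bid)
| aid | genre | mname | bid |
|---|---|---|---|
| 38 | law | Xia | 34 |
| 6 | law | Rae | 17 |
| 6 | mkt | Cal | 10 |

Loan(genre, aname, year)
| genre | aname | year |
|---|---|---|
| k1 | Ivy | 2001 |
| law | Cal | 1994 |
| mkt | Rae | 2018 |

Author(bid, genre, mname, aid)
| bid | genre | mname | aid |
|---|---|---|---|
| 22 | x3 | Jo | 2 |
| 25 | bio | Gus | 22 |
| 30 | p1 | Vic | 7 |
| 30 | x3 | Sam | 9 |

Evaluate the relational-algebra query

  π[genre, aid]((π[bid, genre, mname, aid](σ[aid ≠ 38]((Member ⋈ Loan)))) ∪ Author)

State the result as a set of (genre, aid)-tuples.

Natural join on genre: {(38, law, Xia, 34, Cal, 1994), (6, law, Rae, 17, Cal, 1994), (6, mkt, Cal, 10, Rae, 2018)}
Selection aid ≠ 38: {(6, law, Rae, 17, Cal, 1994), (6, mkt, Cal, 10, Rae, 2018)}
π_{bid, genre, mname, aid} gives {(10, mkt, Cal, 6), (17, law, Rae, 6)}.
Taking the union: {(10, mkt, Cal, 6), (17, law, Rae, 6), (22, x3, Jo, 2), (25, bio, Gus, 22), (30, p1, Vic, 7), (30, x3, Sam, 9)}
π_{genre, aid} gives {(bio, 22), (law, 6), (mkt, 6), (p1, 7), (x3, 2), (x3, 9)}.

{(bio, 22), (law, 6), (mkt, 6), (p1, 7), (x3, 2), (x3, 9)}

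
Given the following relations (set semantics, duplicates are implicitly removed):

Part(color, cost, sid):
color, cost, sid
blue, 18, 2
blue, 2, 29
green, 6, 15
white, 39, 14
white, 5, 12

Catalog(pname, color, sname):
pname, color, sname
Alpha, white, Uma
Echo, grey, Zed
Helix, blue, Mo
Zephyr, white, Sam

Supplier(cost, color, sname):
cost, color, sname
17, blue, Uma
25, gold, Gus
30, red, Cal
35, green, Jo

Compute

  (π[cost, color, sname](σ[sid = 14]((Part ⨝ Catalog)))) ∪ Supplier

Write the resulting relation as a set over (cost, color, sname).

Part ⋈ Catalog (natural join on color): {(blue, 18, 2, Helix, Mo), (blue, 2, 29, Helix, Mo), (white, 39, 14, Alpha, Uma), (white, 39, 14, Zephyr, Sam), (white, 5, 12, Alpha, Uma), (white, 5, 12, Zephyr, Sam)}
Selection sid = 14: {(white, 39, 14, Alpha, Uma), (white, 39, 14, Zephyr, Sam)}
π[cost, color, sname]: project onto (cost, color, sname) → {(39, white, Sam), (39, white, Uma)}
Set union of the two operands is {(17, blue, Uma), (25, gold, Gus), (30, red, Cal), (35, green, Jo), (39, white, Sam), (39, white, Uma)}.

{(17, blue, Uma), (25, gold, Gus), (30, red, Cal), (35, green, Jo), (39, white, Sam), (39, white, Uma)}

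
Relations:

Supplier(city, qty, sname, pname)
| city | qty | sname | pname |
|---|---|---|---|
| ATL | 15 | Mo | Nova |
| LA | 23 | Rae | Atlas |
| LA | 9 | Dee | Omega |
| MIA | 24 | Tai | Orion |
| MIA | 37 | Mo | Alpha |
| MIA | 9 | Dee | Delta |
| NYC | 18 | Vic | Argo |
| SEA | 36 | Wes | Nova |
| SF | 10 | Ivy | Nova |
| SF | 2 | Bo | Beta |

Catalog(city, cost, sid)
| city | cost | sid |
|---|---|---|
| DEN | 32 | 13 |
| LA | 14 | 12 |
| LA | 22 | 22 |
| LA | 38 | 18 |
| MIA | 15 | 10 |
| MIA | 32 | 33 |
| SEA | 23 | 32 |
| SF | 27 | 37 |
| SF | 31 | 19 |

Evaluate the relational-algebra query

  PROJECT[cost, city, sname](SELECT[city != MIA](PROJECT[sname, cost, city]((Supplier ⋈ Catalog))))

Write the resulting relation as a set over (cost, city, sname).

{(14, LA, Dee), (14, LA, Rae), (22, LA, Dee), (22, LA, Rae), (23, SEA, Wes), (27, SF, Bo), (27, SF, Ivy), (31, SF, Bo), (31, SF, Ivy), (38, LA, Dee), (38, LA, Rae)}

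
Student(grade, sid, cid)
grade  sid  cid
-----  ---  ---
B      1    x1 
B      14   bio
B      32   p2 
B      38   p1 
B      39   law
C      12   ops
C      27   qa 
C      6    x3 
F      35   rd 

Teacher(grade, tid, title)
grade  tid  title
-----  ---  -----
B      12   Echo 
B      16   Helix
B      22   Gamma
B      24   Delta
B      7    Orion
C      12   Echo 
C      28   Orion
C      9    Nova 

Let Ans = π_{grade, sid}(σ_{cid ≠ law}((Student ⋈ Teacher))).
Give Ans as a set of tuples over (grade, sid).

Natural join on grade: {(B, 1, x1, 12, Echo), (B, 1, x1, 16, Helix), (B, 1, x1, 22, Gamma), (B, 1, x1, 24, Delta), (B, 1, x1, 7, Orion), (B, 14, bio, 12, Echo), (B, 14, bio, 16, Helix), (B, 14, bio, 22, Gamma), (B, 14, bio, 24, Delta), (B, 14, bio, 7, Orion), (B, 32, p2, 12, Echo), (B, 32, p2, 16, Helix), (B, 32, p2, 22, Gamma), (B, 32, p2, 24, Delta), (B, 32, p2, 7, Orion), (B, 38, p1, 12, Echo), (B, 38, p1, 16, Helix), (B, 38, p1, 22, Gamma), (B, 38, p1, 24, Delta), (B, 38, p1, 7, Orion), (B, 39, law, 12, Echo), (B, 39, law, 16, Helix), (B, 39, law, 22, Gamma), (B, 39, law, 24, Delta), (B, 39, law, 7, Orion), (C, 12, ops, 12, Echo), (C, 12, ops, 28, Orion), (C, 12, ops, 9, Nova), (C, 27, qa, 12, Echo), (C, 27, qa, 28, Orion), (C, 27, qa, 9, Nova), (C, 6, x3, 12, Echo), (C, 6, x3, 28, Orion), (C, 6, x3, 9, Nova)}
σ[cid ≠ law]: keep tuples satisfying cid ≠ law → {(B, 1, x1, 12, Echo), (B, 1, x1, 16, Helix), (B, 1, x1, 22, Gamma), (B, 1, x1, 24, Delta), (B, 1, x1, 7, Orion), (B, 14, bio, 12, Echo), (B, 14, bio, 16, Helix), (B, 14, bio, 22, Gamma), (B, 14, bio, 24, Delta), (B, 14, bio, 7, Orion), (B, 32, p2, 12, Echo), (B, 32, p2, 16, Helix), (B, 32, p2, 22, Gamma), (B, 32, p2, 24, Delta), (B, 32, p2, 7, Orion), (B, 38, p1, 12, Echo), (B, 38, p1, 16, Helix), (B, 38, p1, 22, Gamma), (B, 38, p1, 24, Delta), (B, 38, p1, 7, Orion), (C, 12, ops, 12, Echo), (C, 12, ops, 28, Orion), (C, 12, ops, 9, Nova), (C, 27, qa, 12, Echo), (C, 27, qa, 28, Orion), (C, 27, qa, 9, Nova), (C, 6, x3, 12, Echo), (C, 6, x3, 28, Orion), (C, 6, x3, 9, Nova)}
Projecting to grade, sid (22 duplicate(s) eliminated): {(B, 1), (B, 14), (B, 32), (B, 38), (C, 12), (C, 27), (C, 6)}

{(B, 1), (B, 14), (B, 32), (B, 38), (C, 12), (C, 27), (C, 6)}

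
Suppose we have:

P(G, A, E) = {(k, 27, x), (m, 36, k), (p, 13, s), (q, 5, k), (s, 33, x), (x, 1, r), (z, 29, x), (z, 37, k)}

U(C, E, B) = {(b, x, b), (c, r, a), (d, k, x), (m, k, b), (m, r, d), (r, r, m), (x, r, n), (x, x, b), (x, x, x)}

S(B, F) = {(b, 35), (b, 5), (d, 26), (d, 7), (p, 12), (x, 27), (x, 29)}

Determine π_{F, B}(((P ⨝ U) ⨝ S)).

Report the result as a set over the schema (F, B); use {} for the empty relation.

{(26, d), (27, x), (29, x), (35, b), (5, b), (7, d)}

Joining P and U on E yields {(k, 27, x, b, b), (k, 27, x, x, b), (k, 27, x, x, x), (m, 36, k, d, x), (m, 36, k, m, b), (q, 5, k, d, x), (q, 5, k, m, b), (s, 33, x, b, b), (s, 33, x, x, b), (s, 33, x, x, x), (x, 1, r, c, a), (x, 1, r, m, d), (x, 1, r, r, m), (x, 1, r, x, n), (z, 29, x, b, b), (z, 29, x, x, b), (z, 29, x, x, x), (z, 37, k, d, x), (z, 37, k, m, b)}.
Joining (P ⨝ U) and S on B yields {(k, 27, x, b, b, 35), (k, 27, x, b, b, 5), (k, 27, x, x, b, 35), (k, 27, x, x, b, 5), (k, 27, x, x, x, 27), (k, 27, x, x, x, 29), (m, 36, k, d, x, 27), (m, 36, k, d, x, 29), (m, 36, k, m, b, 35), (m, 36, k, m, b, 5), (q, 5, k, d, x, 27), (q, 5, k, d, x, 29), (q, 5, k, m, b, 35), (q, 5, k, m, b, 5), (s, 33, x, b, b, 35), (s, 33, x, b, b, 5), (s, 33, x, x, b, 35), (s, 33, x, x, b, 5), (s, 33, x, x, x, 27), (s, 33, x, x, x, 29), (x, 1, r, m, d, 26), (x, 1, r, m, d, 7), (z, 29, x, b, b, 35), (z, 29, x, b, b, 5), (z, 29, x, x, b, 35), (z, 29, x, x, b, 5), (z, 29, x, x, x, 27), (z, 29, x, x, x, 29), (z, 37, k, d, x, 27), (z, 37, k, d, x, 29), (z, 37, k, m, b, 35), (z, 37, k, m, b, 5)}.
Keep only column(s) F, B (26 duplicate(s) eliminated): {(26, d), (27, x), (29, x), (35, b), (5, b), (7, d)}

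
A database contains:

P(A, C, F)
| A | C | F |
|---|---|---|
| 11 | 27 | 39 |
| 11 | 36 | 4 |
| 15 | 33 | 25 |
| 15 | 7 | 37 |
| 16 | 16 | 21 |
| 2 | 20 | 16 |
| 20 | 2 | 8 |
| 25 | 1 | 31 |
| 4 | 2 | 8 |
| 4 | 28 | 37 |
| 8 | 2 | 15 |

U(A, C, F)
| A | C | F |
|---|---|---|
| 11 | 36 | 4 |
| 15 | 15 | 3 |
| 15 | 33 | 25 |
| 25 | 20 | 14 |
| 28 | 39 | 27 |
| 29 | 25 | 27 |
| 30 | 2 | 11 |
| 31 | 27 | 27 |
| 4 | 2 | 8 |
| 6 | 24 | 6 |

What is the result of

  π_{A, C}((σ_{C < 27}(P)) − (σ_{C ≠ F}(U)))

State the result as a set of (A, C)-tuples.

{(15, 7), (16, 16), (2, 20), (20, 2), (25, 1), (8, 2)}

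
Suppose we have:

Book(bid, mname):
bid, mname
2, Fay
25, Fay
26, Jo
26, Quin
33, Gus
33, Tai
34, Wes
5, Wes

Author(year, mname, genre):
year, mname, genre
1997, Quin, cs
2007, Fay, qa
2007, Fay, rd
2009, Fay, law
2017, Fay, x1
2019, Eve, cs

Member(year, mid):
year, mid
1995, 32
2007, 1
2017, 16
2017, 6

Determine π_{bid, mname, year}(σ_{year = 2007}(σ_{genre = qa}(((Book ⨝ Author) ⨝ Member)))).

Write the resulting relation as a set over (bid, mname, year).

Natural join on mname: {(2, Fay, 2007, qa), (2, Fay, 2007, rd), (2, Fay, 2009, law), (2, Fay, 2017, x1), (25, Fay, 2007, qa), (25, Fay, 2007, rd), (25, Fay, 2009, law), (25, Fay, 2017, x1), (26, Quin, 1997, cs)}
Natural join on year: {(2, Fay, 2007, qa, 1), (2, Fay, 2007, rd, 1), (2, Fay, 2017, x1, 16), (2, Fay, 2017, x1, 6), (25, Fay, 2007, qa, 1), (25, Fay, 2007, rd, 1), (25, Fay, 2017, x1, 16), (25, Fay, 2017, x1, 6)}
Apply σ_{genre = qa}; surviving tuples: {(2, Fay, 2007, qa, 1), (25, Fay, 2007, qa, 1)}
Apply σ_{year = 2007}; surviving tuples: {(2, Fay, 2007, qa, 1), (25, Fay, 2007, qa, 1)}
Keep only column(s) bid, mname, year: {(2, Fay, 2007), (25, Fay, 2007)}

{(2, Fay, 2007), (25, Fay, 2007)}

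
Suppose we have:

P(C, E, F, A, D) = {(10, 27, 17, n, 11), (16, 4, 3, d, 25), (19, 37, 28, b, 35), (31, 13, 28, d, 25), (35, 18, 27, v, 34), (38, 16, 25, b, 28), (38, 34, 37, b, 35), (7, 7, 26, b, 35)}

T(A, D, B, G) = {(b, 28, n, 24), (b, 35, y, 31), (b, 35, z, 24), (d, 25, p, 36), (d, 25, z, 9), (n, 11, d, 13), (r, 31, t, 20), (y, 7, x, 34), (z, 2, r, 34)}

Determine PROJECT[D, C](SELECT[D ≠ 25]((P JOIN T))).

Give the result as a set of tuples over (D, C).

{(11, 10), (28, 38), (35, 19), (35, 38), (35, 7)}

Natural join on A, D: {(10, 27, 17, n, 11, d, 13), (16, 4, 3, d, 25, p, 36), (16, 4, 3, d, 25, z, 9), (19, 37, 28, b, 35, y, 31), (19, 37, 28, b, 35, z, 24), (31, 13, 28, d, 25, p, 36), (31, 13, 28, d, 25, z, 9), (38, 16, 25, b, 28, n, 24), (38, 34, 37, b, 35, y, 31), (38, 34, 37, b, 35, z, 24), (7, 7, 26, b, 35, y, 31), (7, 7, 26, b, 35, z, 24)}
Apply σ_{D ≠ 25}; surviving tuples: {(10, 27, 17, n, 11, d, 13), (19, 37, 28, b, 35, y, 31), (19, 37, 28, b, 35, z, 24), (38, 16, 25, b, 28, n, 24), (38, 34, 37, b, 35, y, 31), (38, 34, 37, b, 35, z, 24), (7, 7, 26, b, 35, y, 31), (7, 7, 26, b, 35, z, 24)}
Projecting to D, C (3 duplicate(s) eliminated): {(11, 10), (28, 38), (35, 19), (35, 38), (35, 7)}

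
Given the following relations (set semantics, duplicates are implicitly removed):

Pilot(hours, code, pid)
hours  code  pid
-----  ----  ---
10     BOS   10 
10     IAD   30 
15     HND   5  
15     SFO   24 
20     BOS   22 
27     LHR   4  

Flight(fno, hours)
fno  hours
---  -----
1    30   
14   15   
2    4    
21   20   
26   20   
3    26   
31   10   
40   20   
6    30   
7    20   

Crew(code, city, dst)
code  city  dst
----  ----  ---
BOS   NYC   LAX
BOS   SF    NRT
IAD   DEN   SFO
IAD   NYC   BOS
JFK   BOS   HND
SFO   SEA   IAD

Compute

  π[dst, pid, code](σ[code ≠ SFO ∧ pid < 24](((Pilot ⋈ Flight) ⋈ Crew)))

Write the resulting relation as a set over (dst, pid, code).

{(LAX, 10, BOS), (LAX, 22, BOS), (NRT, 10, BOS), (NRT, 22, BOS)}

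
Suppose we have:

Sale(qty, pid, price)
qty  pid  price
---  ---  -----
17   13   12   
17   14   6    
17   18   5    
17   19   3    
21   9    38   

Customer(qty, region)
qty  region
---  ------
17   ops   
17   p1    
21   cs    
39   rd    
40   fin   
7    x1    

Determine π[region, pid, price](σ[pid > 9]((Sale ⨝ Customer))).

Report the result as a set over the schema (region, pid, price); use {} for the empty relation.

Sale ⋈ Customer (natural join on qty): {(17, 13, 12, ops), (17, 13, 12, p1), (17, 14, 6, ops), (17, 14, 6, p1), (17, 18, 5, ops), (17, 18, 5, p1), (17, 19, 3, ops), (17, 19, 3, p1), (21, 9, 38, cs)}
σ[pid > 9]: keep tuples satisfying pid > 9 → {(17, 13, 12, ops), (17, 13, 12, p1), (17, 14, 6, ops), (17, 14, 6, p1), (17, 18, 5, ops), (17, 18, 5, p1), (17, 19, 3, ops), (17, 19, 3, p1)}
π[region, pid, price]: project onto (region, pid, price) → {(ops, 13, 12), (ops, 14, 6), (ops, 18, 5), (ops, 19, 3), (p1, 13, 12), (p1, 14, 6), (p1, 18, 5), (p1, 19, 3)}

{(ops, 13, 12), (ops, 14, 6), (ops, 18, 5), (ops, 19, 3), (p1, 13, 12), (p1, 14, 6), (p1, 18, 5), (p1, 19, 3)}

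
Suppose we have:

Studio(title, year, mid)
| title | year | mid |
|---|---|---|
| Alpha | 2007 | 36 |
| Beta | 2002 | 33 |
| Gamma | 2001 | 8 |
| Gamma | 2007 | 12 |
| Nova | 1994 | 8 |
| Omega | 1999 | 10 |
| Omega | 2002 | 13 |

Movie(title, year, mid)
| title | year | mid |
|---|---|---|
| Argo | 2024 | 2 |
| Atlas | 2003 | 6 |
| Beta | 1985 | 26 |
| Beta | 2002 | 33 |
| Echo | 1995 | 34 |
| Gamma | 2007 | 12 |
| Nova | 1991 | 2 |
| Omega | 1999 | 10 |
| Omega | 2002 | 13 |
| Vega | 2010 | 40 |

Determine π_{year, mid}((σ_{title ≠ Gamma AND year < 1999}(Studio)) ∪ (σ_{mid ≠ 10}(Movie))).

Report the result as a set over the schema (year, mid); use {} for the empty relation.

σ[title ≠ Gamma AND year < 1999]: keep tuples satisfying title ≠ Gamma AND year < 1999 → {(Nova, 1994, 8)}
σ[mid ≠ 10]: keep tuples satisfying mid ≠ 10 → {(Argo, 2024, 2), (Atlas, 2003, 6), (Beta, 1985, 26), (Beta, 2002, 33), (Echo, 1995, 34), (Gamma, 2007, 12), (Nova, 1991, 2), (Omega, 2002, 13), (Vega, 2010, 40)}
Set union of the two operands is {(Argo, 2024, 2), (Atlas, 2003, 6), (Beta, 1985, 26), (Beta, 2002, 33), (Echo, 1995, 34), (Gamma, 2007, 12), (Nova, 1991, 2), (Nova, 1994, 8), (Omega, 2002, 13), (Vega, 2010, 40)}.
π_{year, mid} gives {(1985, 26), (1991, 2), (1994, 8), (1995, 34), (2002, 13), (2002, 33), (2003, 6), (2007, 12), (2010, 40), (2024, 2)}.

{(1985, 26), (1991, 2), (1994, 8), (1995, 34), (2002, 13), (2002, 33), (2003, 6), (2007, 12), (2010, 40), (2024, 2)}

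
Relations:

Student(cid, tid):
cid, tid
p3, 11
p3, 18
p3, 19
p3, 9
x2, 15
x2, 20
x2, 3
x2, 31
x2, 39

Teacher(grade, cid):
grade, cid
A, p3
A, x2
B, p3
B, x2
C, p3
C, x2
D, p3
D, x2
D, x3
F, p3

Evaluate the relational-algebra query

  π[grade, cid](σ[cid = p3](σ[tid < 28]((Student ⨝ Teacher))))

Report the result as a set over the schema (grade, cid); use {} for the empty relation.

{(A, p3), (B, p3), (C, p3), (D, p3), (F, p3)}

Natural join on cid: {(p3, 11, A), (p3, 11, B), (p3, 11, C), (p3, 11, D), (p3, 11, F), (p3, 18, A), (p3, 18, B), (p3, 18, C), (p3, 18, D), (p3, 18, F), (p3, 19, A), (p3, 19, B), (p3, 19, C), (p3, 19, D), (p3, 19, F), (p3, 9, A), (p3, 9, B), (p3, 9, C), (p3, 9, D), (p3, 9, F), (x2, 15, A), (x2, 15, B), (x2, 15, C), (x2, 15, D), (x2, 20, A), (x2, 20, B), (x2, 20, C), (x2, 20, D), (x2, 3, A), (x2, 3, B), (x2, 3, C), (x2, 3, D), (x2, 31, A), (x2, 31, B), (x2, 31, C), (x2, 31, D), (x2, 39, A), (x2, 39, B), (x2, 39, C), (x2, 39, D)}
Apply σ_{tid < 28}; surviving tuples: {(p3, 11, A), (p3, 11, B), (p3, 11, C), (p3, 11, D), (p3, 11, F), (p3, 18, A), (p3, 18, B), (p3, 18, C), (p3, 18, D), (p3, 18, F), (p3, 19, A), (p3, 19, B), (p3, 19, C), (p3, 19, D), (p3, 19, F), (p3, 9, A), (p3, 9, B), (p3, 9, C), (p3, 9, D), (p3, 9, F), (x2, 15, A), (x2, 15, B), (x2, 15, C), (x2, 15, D), (x2, 20, A), (x2, 20, B), (x2, 20, C), (x2, 20, D), (x2, 3, A), (x2, 3, B), (x2, 3, C), (x2, 3, D)}
Apply σ_{cid = p3}; surviving tuples: {(p3, 11, A), (p3, 11, B), (p3, 11, C), (p3, 11, D), (p3, 11, F), (p3, 18, A), (p3, 18, B), (p3, 18, C), (p3, 18, D), (p3, 18, F), (p3, 19, A), (p3, 19, B), (p3, 19, C), (p3, 19, D), (p3, 19, F), (p3, 9, A), (p3, 9, B), (p3, 9, C), (p3, 9, D), (p3, 9, F)}
π_{grade, cid} gives {(A, p3), (B, p3), (C, p3), (D, p3), (F, p3)} (15 duplicate(s) eliminated).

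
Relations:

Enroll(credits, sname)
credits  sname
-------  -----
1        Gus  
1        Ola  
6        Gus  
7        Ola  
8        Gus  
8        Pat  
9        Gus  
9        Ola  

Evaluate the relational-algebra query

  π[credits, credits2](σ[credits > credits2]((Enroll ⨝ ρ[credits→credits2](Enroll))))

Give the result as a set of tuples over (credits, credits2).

ρ[credits→credits2]: schema becomes (credits2, sname); tuples unchanged.
Natural join on sname: {(1, Gus, 1), (1, Gus, 6), (1, Gus, 8), (1, Gus, 9), (1, Ola, 1), (1, Ola, 7), (1, Ola, 9), (6, Gus, 1), (6, Gus, 6), (6, Gus, 8), (6, Gus, 9), (7, Ola, 1), (7, Ola, 7), (7, Ola, 9), (8, Gus, 1), (8, Gus, 6), (8, Gus, 8), (8, Gus, 9), (8, Pat, 8), (9, Gus, 1), (9, Gus, 6), (9, Gus, 8), (9, Gus, 9), (9, Ola, 1), (9, Ola, 7), (9, Ola, 9)}
Selection credits > credits2: {(6, Gus, 1), (7, Ola, 1), (8, Gus, 1), (8, Gus, 6), (9, Gus, 1), (9, Gus, 6), (9, Gus, 8), (9, Ola, 1), (9, Ola, 7)}
Keep only column(s) credits, credits2 (1 duplicate(s) eliminated): {(6, 1), (7, 1), (8, 1), (8, 6), (9, 1), (9, 6), (9, 7), (9, 8)}

{(6, 1), (7, 1), (8, 1), (8, 6), (9, 1), (9, 6), (9, 7), (9, 8)}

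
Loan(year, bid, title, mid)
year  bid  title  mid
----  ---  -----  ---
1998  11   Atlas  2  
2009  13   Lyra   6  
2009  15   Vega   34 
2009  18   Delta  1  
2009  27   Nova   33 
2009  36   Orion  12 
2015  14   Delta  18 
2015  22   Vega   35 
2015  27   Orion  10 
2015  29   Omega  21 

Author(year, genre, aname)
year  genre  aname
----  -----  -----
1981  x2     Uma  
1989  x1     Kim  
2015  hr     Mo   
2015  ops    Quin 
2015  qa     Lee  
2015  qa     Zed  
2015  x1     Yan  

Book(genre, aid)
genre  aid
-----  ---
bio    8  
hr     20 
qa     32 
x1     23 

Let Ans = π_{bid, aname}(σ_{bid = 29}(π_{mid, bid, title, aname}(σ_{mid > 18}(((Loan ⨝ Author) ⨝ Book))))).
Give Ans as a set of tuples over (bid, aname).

Loan ⋈ Author (natural join on year): {(2015, 14, Delta, 18, hr, Mo), (2015, 14, Delta, 18, ops, Quin), (2015, 14, Delta, 18, qa, Lee), (2015, 14, Delta, 18, qa, Zed), (2015, 14, Delta, 18, x1, Yan), (2015, 22, Vega, 35, hr, Mo), (2015, 22, Vega, 35, ops, Quin), (2015, 22, Vega, 35, qa, Lee), (2015, 22, Vega, 35, qa, Zed), (2015, 22, Vega, 35, x1, Yan), (2015, 27, Orion, 10, hr, Mo), (2015, 27, Orion, 10, ops, Quin), (2015, 27, Orion, 10, qa, Lee), (2015, 27, Orion, 10, qa, Zed), (2015, 27, Orion, 10, x1, Yan), (2015, 29, Omega, 21, hr, Mo), (2015, 29, Omega, 21, ops, Quin), (2015, 29, Omega, 21, qa, Lee), (2015, 29, Omega, 21, qa, Zed), (2015, 29, Omega, 21, x1, Yan)}
(Loan ⨝ Author) ⋈ Book (natural join on genre): {(2015, 14, Delta, 18, hr, Mo, 20), (2015, 14, Delta, 18, qa, Lee, 32), (2015, 14, Delta, 18, qa, Zed, 32), (2015, 14, Delta, 18, x1, Yan, 23), (2015, 22, Vega, 35, hr, Mo, 20), (2015, 22, Vega, 35, qa, Lee, 32), (2015, 22, Vega, 35, qa, Zed, 32), (2015, 22, Vega, 35, x1, Yan, 23), (2015, 27, Orion, 10, hr, Mo, 20), (2015, 27, Orion, 10, qa, Lee, 32), (2015, 27, Orion, 10, qa, Zed, 32), (2015, 27, Orion, 10, x1, Yan, 23), (2015, 29, Omega, 21, hr, Mo, 20), (2015, 29, Omega, 21, qa, Lee, 32), (2015, 29, Omega, 21, qa, Zed, 32), (2015, 29, Omega, 21, x1, Yan, 23)}
Apply σ_{mid > 18}; surviving tuples: {(2015, 22, Vega, 35, hr, Mo, 20), (2015, 22, Vega, 35, qa, Lee, 32), (2015, 22, Vega, 35, qa, Zed, 32), (2015, 22, Vega, 35, x1, Yan, 23), (2015, 29, Omega, 21, hr, Mo, 20), (2015, 29, Omega, 21, qa, Lee, 32), (2015, 29, Omega, 21, qa, Zed, 32), (2015, 29, Omega, 21, x1, Yan, 23)}
Projecting to mid, bid, title, aname: {(21, 29, Omega, Lee), (21, 29, Omega, Mo), (21, 29, Omega, Yan), (21, 29, Omega, Zed), (35, 22, Vega, Lee), (35, 22, Vega, Mo), (35, 22, Vega, Yan), (35, 22, Vega, Zed)}
Apply σ_{bid = 29}; surviving tuples: {(21, 29, Omega, Lee), (21, 29, Omega, Mo), (21, 29, Omega, Yan), (21, 29, Omega, Zed)}
Projecting to bid, aname: {(29, Lee), (29, Mo), (29, Yan), (29, Zed)}

{(29, Lee), (29, Mo), (29, Yan), (29, Zed)}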